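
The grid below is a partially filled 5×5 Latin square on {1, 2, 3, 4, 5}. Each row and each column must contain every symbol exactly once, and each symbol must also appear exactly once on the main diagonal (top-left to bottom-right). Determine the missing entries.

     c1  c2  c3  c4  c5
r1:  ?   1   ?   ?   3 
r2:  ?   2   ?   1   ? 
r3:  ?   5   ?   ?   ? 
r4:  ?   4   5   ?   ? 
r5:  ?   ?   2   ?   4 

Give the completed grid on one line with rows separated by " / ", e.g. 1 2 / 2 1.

5 1 4 2 3 / 4 2 3 1 5 / 3 5 1 4 2 / 2 4 5 3 1 / 1 3 2 5 4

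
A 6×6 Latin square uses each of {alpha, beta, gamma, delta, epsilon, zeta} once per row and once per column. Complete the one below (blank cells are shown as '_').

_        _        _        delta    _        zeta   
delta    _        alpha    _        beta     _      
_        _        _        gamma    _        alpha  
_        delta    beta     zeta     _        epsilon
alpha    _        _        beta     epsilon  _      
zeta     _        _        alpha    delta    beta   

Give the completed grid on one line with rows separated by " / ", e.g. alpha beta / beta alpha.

beta alpha epsilon delta gamma zeta / delta zeta alpha epsilon beta gamma / epsilon beta delta gamma zeta alpha / gamma delta beta zeta alpha epsilon / alpha gamma zeta beta epsilon delta / zeta epsilon gamma alpha delta beta

row 2 has {alpha,beta,delta}; column 4 has {alpha,beta,gamma,delta,zeta} — only epsilon is left for (r2,c4).
row 2 has {alpha,beta,delta,epsilon}; column 6 has {alpha,beta,epsilon,zeta} — only gamma is left for (r2,c6).
row 3 has {alpha,gamma}; column 5 has {beta,delta,epsilon} — only zeta is left for (r3,c5).
row 4 has {beta,delta,epsilon,zeta}; column 1 has {alpha,delta,zeta} — only gamma is left for (r4,c1).
row 4 has {beta,gamma,delta,epsilon,zeta}; column 5 has {beta,delta,epsilon,zeta} — only alpha is left for (r4,c5).
row 5 has {alpha,beta,epsilon}; column 6 has {alpha,beta,gamma,epsilon,zeta} — only delta is left for (r5,c6).
row 1 has {delta,zeta}; column 5 has {alpha,beta,delta,epsilon,zeta} — only gamma is left for (r1,c5).
row 2 has {alpha,beta,gamma,delta,epsilon}; column 2 has {delta} — only zeta is left for (r2,c2).
row 5 has {alpha,beta,delta,epsilon}; column 2 has {delta,zeta} — only gamma is left for (r5,c2).
row 5 has {alpha,beta,gamma,delta,epsilon}; column 3 has {alpha,beta} — only zeta is left for (r5,c3).
row 6 has {alpha,beta,delta,zeta}; column 2 has {gamma,delta,zeta} — only epsilon is left for (r6,c2).
row 6 has {alpha,beta,delta,epsilon,zeta}; column 3 has {alpha,beta,zeta} — only gamma is left for (r6,c3).
row 1 has {gamma,delta,zeta}; column 3 has {alpha,beta,gamma,zeta} — only epsilon is left for (r1,c3).
row 3 has {alpha,gamma,zeta}; column 2 has {gamma,delta,epsilon,zeta} — only beta is left for (r3,c2).
row 3 has {alpha,beta,gamma,zeta}; column 3 has {alpha,beta,gamma,epsilon,zeta} — only delta is left for (r3,c3).
row 1 has {gamma,delta,epsilon,zeta}; column 1 has {alpha,gamma,delta,zeta} — only beta is left for (r1,c1).
row 1 has {beta,gamma,delta,epsilon,zeta}; column 2 has {beta,gamma,delta,epsilon,zeta} — only alpha is left for (r1,c2).
row 3 has {alpha,beta,gamma,delta,zeta}; column 1 has {alpha,beta,gamma,delta,zeta} — only epsilon is left for (r3,c1).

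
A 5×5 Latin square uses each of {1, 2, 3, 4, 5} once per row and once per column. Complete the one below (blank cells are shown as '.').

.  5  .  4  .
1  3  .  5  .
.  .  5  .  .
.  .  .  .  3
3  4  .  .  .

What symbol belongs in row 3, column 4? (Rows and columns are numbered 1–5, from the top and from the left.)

3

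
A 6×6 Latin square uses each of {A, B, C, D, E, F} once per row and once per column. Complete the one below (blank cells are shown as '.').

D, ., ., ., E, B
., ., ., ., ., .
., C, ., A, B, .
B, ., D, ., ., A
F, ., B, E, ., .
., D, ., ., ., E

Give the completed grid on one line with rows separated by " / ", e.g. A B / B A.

D F A C E B / C B E D A F / E C F A B D / B E D F C A / F A B E D C / A D C B F E

Cell (r3,c1): row 3 has {A,B,C}; column 1 has {B,D,F} → E.
Cell (r3,c3): row 3 has {A,B,C,E}; column 3 has {B,D} → F.
Cell (r3,c6): row 3 has {A,B,C,E,F}; column 6 has {A,B,E} → D.
Cell (r5,c2): row 5 has {B,E,F}; column 2 has {C,D} → A.
Cell (r5,c6): row 5 has {A,B,E,F}; column 6 has {A,B,D,E} → C.
Cell (r1,c2): row 1 has {B,D,E}; column 2 has {A,C,D} → F.
Cell (r1,c4): row 1 has {B,D,E,F}; column 4 has {A,E} → C.
Cell (r2,c6): row 2 is empty so far; column 6 has {A,B,C,D,E} → F.
Cell (r4,c2): row 4 has {A,B,D}; column 2 has {A,C,D,F} → E.
Cell (r4,c4): row 4 has {A,B,D,E}; column 4 has {A,C,E} → F.
Cell (r4,c5): row 4 has {A,B,D,E,F}; column 5 has {B,E} → C.
Cell (r5,c5): row 5 has {A,B,C,E,F}; column 5 has {B,C,E} → D.
Cell (r6,c4): row 6 has {D,E}; column 4 has {A,C,E,F} → B.
Cell (r1,c3): row 1 has {B,C,D,E,F}; column 3 has {B,D,F} → A.
Cell (r2,c2): row 2 has {F}; column 2 has {A,C,D,E,F} → B.
Cell (r2,c4): row 2 has {B,F}; column 4 has {A,B,C,E,F} → D.
Cell (r2,c5): row 2 has {B,D,F}; column 5 has {B,C,D,E} → A.
Cell (r6,c3): row 6 has {B,D,E}; column 3 has {A,B,D,F} → C.
Cell (r6,c5): row 6 has {B,C,D,E}; column 5 has {A,B,C,D,E} → F.
Cell (r2,c1): row 2 has {A,B,D,F}; column 1 has {B,D,E,F} → C.
Cell (r2,c3): row 2 has {A,B,C,D,F}; column 3 has {A,B,C,D,F} → E.
Cell (r6,c1): row 6 has {B,C,D,E,F}; column 1 has {B,C,D,E,F} → A.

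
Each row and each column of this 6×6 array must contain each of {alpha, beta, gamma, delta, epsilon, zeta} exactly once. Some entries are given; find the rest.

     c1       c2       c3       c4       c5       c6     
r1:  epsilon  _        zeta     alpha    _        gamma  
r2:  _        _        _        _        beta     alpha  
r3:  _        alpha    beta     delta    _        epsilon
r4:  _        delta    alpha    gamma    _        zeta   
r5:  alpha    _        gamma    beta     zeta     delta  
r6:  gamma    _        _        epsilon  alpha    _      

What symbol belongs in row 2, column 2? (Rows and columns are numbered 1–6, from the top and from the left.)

gamma

(r1,c2) = beta
(r1,c5) = delta
(r2,c4) = zeta
(r3,c1) = zeta
(r3,c5) = gamma
(r4,c1) = beta
(r4,c5) = epsilon
(r5,c2) = epsilon
(r6,c2) = zeta
(r6,c3) = delta
(r6,c6) = beta
(r2,c1) = delta
(r2,c2) = gamma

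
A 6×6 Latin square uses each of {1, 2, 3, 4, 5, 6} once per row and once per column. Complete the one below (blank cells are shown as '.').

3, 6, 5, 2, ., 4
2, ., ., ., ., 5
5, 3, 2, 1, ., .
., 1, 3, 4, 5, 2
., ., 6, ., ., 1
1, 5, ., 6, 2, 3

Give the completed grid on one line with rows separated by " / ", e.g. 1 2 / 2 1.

3 6 5 2 1 4 / 2 4 1 3 6 5 / 5 3 2 1 4 6 / 6 1 3 4 5 2 / 4 2 6 5 3 1 / 1 5 4 6 2 3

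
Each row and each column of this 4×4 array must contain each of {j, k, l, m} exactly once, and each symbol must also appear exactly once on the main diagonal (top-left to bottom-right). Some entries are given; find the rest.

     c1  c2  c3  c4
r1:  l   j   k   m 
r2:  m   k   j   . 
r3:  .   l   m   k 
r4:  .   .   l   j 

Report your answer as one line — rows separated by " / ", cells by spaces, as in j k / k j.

Cell (r2,c4): row 2 has {j,k,m}; column 4 has {j,k,m} → l.
Cell (r3,c1): row 3 has {k,l,m}; column 1 has {l,m} → j.
Cell (r4,c1): row 4 has {j,l}; column 1 has {j,l,m} → k.
Cell (r4,c2): row 4 has {j,k,l}; column 2 has {j,k,l} → m.

l j k m / m k j l / j l m k / k m l j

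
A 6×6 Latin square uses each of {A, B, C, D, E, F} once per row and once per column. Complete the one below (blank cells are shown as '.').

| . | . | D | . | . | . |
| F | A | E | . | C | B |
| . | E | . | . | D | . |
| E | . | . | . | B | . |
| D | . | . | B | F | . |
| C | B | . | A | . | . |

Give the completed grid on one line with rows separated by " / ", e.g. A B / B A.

B F D E A C / F A E D C B / A E B C D F / E D C F B A / D C A B F E / C B F A E D

(r2,c4): row 2 has {A,B,C,E,F}; column 4 has {A,B}, so it must be D.
(r5,c2): row 5 has {B,D,F}; column 2 has {A,B,E}, so it must be C.
(r5,c3): row 5 has {B,C,D,F}; column 3 has {D,E}, so it must be A.
(r5,c6): row 5 has {A,B,C,D,F}; column 6 has {B}, so it must be E.
(r6,c3): row 6 has {A,B,C}; column 3 has {A,D,E}, so it must be F.
(r6,c5): row 6 has {A,B,C,F}; column 5 has {B,C,D,F}, so it must be E.
(r6,c6): row 6 has {A,B,C,E,F}; column 6 has {B,E}, so it must be D.
(r1,c2): row 1 has {D}; column 2 has {A,B,C,E}, so it must be F.
(r1,c5): row 1 has {D,F}; column 5 has {B,C,D,E,F}, so it must be A.
(r1,c6): row 1 has {A,D,F}; column 6 has {B,D,E}, so it must be C.
(r4,c2): row 4 has {B,E}; column 2 has {A,B,C,E,F}, so it must be D.
(r4,c3): row 4 has {B,D,E}; column 3 has {A,D,E,F}, so it must be C.
(r4,c4): row 4 has {B,C,D,E}; column 4 has {A,B,D}, so it must be F.
(r4,c6): row 4 has {B,C,D,E,F}; column 6 has {B,C,D,E}, so it must be A.
(r1,c1): row 1 has {A,C,D,F}; column 1 has {C,D,E,F}, so it must be B.
(r1,c4): row 1 has {A,B,C,D,F}; column 4 has {A,B,D,F}, so it must be E.
(r3,c1): row 3 has {D,E}; column 1 has {B,C,D,E,F}, so it must be A.
(r3,c3): row 3 has {A,D,E}; column 3 has {A,C,D,E,F}, so it must be B.
(r3,c4): row 3 has {A,B,D,E}; column 4 has {A,B,D,E,F}, so it must be C.
(r3,c6): row 3 has {A,B,C,D,E}; column 6 has {A,B,C,D,E}, so it must be F.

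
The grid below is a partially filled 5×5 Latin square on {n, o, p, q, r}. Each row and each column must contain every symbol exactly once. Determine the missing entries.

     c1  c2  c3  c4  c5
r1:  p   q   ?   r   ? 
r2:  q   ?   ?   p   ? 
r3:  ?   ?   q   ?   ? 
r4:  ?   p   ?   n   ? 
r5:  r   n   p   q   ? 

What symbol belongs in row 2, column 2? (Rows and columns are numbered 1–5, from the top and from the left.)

o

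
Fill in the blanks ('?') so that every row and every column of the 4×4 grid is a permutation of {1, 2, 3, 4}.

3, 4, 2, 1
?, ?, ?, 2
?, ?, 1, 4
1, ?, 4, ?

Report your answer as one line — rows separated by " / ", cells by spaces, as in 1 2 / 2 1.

(r2,c1) = 4
(r2,c3) = 3
(r3,c1) = 2
(r3,c2) = 3
(r4,c2) = 2
(r4,c4) = 3
(r2,c2) = 1

3 4 2 1 / 4 1 3 2 / 2 3 1 4 / 1 2 4 3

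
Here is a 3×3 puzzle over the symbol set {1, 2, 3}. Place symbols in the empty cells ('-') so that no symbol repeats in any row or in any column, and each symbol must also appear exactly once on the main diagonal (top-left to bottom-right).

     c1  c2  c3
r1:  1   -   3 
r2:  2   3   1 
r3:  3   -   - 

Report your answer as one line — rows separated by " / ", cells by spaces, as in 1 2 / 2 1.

1 2 3 / 2 3 1 / 3 1 2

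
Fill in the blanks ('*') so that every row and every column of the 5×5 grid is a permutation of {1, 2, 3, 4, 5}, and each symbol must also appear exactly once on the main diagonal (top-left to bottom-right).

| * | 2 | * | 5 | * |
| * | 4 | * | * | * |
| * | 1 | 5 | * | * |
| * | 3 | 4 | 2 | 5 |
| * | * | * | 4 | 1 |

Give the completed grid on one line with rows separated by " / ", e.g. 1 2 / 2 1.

3 2 1 5 4 / 5 4 2 1 3 / 4 1 5 3 2 / 1 3 4 2 5 / 2 5 3 4 1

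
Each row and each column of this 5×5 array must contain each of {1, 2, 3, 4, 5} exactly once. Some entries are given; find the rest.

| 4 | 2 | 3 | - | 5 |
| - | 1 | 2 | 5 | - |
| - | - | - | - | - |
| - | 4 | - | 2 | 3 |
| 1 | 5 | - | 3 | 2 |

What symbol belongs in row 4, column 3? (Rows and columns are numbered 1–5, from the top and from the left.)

(r1,c4) = 1
(r2,c1) = 3
(r2,c5) = 4
(r3,c2) = 3
(r3,c4) = 4
(r3,c5) = 1
(r4,c1) = 5
(r4,c3) = 1

1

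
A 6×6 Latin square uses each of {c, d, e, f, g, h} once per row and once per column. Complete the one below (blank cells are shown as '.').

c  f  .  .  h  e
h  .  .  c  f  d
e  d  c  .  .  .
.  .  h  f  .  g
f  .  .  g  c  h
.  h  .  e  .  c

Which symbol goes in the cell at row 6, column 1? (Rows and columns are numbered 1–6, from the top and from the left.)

(r1,c4): row 1 has {c,e,f,h}; column 4 has {c,e,f,g}, so it must be d.
(r3,c4): row 3 has {c,d,e}; column 4 has {c,d,e,f,g}, so it must be h.
(r3,c5): row 3 has {c,d,e,h}; column 5 has {c,f,h}, so it must be g.
(r3,c6): row 3 has {c,d,e,g,h}; column 6 has {c,d,e,g,h}, so it must be f.
(r4,c1): row 4 has {f,g,h}; column 1 has {c,e,f,h}, so it must be d.
(r4,c5): row 4 has {d,f,g,h}; column 5 has {c,f,g,h}, so it must be e.
(r5,c2): row 5 has {c,f,g,h}; column 2 has {d,f,h}, so it must be e.
(r5,c3): row 5 has {c,e,f,g,h}; column 3 has {c,h}, so it must be d.
(r6,c1): row 6 has {c,e,h}; column 1 has {c,d,e,f,h}, so it must be g.

g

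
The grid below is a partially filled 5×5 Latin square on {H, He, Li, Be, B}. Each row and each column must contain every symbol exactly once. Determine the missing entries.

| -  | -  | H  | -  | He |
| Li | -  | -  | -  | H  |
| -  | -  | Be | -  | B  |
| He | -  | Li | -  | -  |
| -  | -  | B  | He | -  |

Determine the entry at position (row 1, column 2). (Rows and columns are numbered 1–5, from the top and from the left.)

Cell (r2,c3): row 2 has {H,Li}; column 3 has {H,Li,Be,B} → He.
Cell (r3,c1): row 3 has {Be,B}; column 1 has {He,Li} → H.
Cell (r3,c4): row 3 has {H,Be,B}; column 4 has {He} → Li.
Cell (r4,c5): row 4 has {He,Li}; column 5 has {H,He,B} → Be.
Cell (r5,c1): row 5 has {He,B}; column 1 has {H,He,Li} → Be.
Cell (r5,c5): row 5 has {He,Be,B}; column 5 has {H,He,Be,B} → Li.
Cell (r1,c1): row 1 has {H,He}; column 1 has {H,He,Li,Be} → B.
Cell (r1,c4): row 1 has {H,He,B}; column 4 has {He,Li} → Be.
Cell (r2,c4): row 2 has {H,He,Li}; column 4 has {He,Li,Be} → B.
Cell (r3,c2): row 3 has {H,Li,Be,B}; column 2 is empty so far → He.
Cell (r4,c4): row 4 has {He,Li,Be}; column 4 has {He,Li,Be,B} → H.
Cell (r5,c2): row 5 has {He,Li,Be,B}; column 2 has {He} → H.
Cell (r1,c2): row 1 has {H,He,Be,B}; column 2 has {H,He} → Li.

Li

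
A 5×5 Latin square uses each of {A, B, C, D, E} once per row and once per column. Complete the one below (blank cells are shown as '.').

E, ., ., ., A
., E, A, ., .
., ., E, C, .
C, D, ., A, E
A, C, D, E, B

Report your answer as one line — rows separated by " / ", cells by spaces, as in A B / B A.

E B C D A / D E A B C / B A E C D / C D B A E / A C D E B

(r1,c2) = B
(r1,c3) = C
(r1,c4) = D
(r2,c4) = B
(r3,c2) = A
(r3,c5) = D
(r4,c3) = B
(r2,c1) = D
(r2,c5) = C
(r3,c1) = B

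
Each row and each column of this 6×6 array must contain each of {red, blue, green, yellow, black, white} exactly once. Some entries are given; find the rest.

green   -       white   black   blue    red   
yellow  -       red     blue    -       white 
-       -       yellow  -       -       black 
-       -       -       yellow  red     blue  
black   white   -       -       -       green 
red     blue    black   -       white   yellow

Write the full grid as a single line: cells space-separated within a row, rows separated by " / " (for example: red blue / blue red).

green yellow white black blue red / yellow green red blue black white / blue red yellow white green black / white black green yellow red blue / black white blue red yellow green / red blue black green white yellow

(r1,c2): row 1 has {red,blue,green,black,white}; column 2 has {blue,white}, so it must be yellow.
(r3,c5): row 3 has {yellow,black}; column 5 has {red,blue,white}, so it must be green.
(r4,c1): row 4 has {red,blue,yellow}; column 1 has {red,green,yellow,black}, so it must be white.
(r4,c3): row 4 has {red,blue,yellow,white}; column 3 has {red,yellow,black,white}, so it must be green.
(r5,c3): row 5 has {green,black,white}; column 3 has {red,green,yellow,black,white}, so it must be blue.
(r5,c4): row 5 has {blue,green,black,white}; column 4 has {blue,yellow,black}, so it must be red.
(r5,c5): row 5 has {red,blue,green,black,white}; column 5 has {red,blue,green,white}, so it must be yellow.
(r6,c4): row 6 has {red,blue,yellow,black,white}; column 4 has {red,blue,yellow,black}, so it must be green.
(r2,c5): row 2 has {red,blue,yellow,white}; column 5 has {red,blue,green,yellow,white}, so it must be black.
(r3,c1): row 3 has {green,yellow,black}; column 1 has {red,green,yellow,black,white}, so it must be blue.
(r3,c2): row 3 has {blue,green,yellow,black}; column 2 has {blue,yellow,white}, so it must be red.
(r3,c4): row 3 has {red,blue,green,yellow,black}; column 4 has {red,blue,green,yellow,black}, so it must be white.
(r4,c2): row 4 has {red,blue,green,yellow,white}; column 2 has {red,blue,yellow,white}, so it must be black.
(r2,c2): row 2 has {red,blue,yellow,black,white}; column 2 has {red,blue,yellow,black,white}, so it must be green.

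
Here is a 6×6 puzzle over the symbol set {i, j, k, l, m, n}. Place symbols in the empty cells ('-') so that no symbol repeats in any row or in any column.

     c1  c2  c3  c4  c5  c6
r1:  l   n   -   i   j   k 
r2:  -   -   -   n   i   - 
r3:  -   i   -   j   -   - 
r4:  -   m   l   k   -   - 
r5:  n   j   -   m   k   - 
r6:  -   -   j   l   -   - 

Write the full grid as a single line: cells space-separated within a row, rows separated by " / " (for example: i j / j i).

Cell (r1,c3): row 1 has {i,j,k,l,n}; column 3 has {j,l} → m.
Cell (r2,c3): row 2 has {i,n}; column 3 has {j,l,m} → k.
Cell (r3,c3): row 3 has {i,j}; column 3 has {j,k,l,m} → n.
Cell (r4,c5): row 4 has {k,l,m}; column 5 has {i,j,k} → n.
Cell (r5,c3): row 5 has {j,k,m,n}; column 3 has {j,k,l,m,n} → i.
Cell (r5,c6): row 5 has {i,j,k,m,n}; column 6 has {k} → l.
Cell (r6,c2): row 6 has {j,l}; column 2 has {i,j,m,n} → k.
Cell (r6,c5): row 6 has {j,k,l}; column 5 has {i,j,k,n} → m.
Cell (r2,c2): row 2 has {i,k,n}; column 2 has {i,j,k,m,n} → l.
Cell (r3,c5): row 3 has {i,j,n}; column 5 has {i,j,k,m,n} → l.
Cell (r3,c6): row 3 has {i,j,l,n}; column 6 has {k,l} → m.
Cell (r6,c1): row 6 has {j,k,l,m}; column 1 has {l,n} → i.
Cell (r6,c6): row 6 has {i,j,k,l,m}; column 6 has {k,l,m} → n.
Cell (r2,c6): row 2 has {i,k,l,n}; column 6 has {k,l,m,n} → j.
Cell (r3,c1): row 3 has {i,j,l,m,n}; column 1 has {i,l,n} → k.
Cell (r4,c1): row 4 has {k,l,m,n}; column 1 has {i,k,l,n} → j.
Cell (r4,c6): row 4 has {j,k,l,m,n}; column 6 has {j,k,l,m,n} → i.
Cell (r2,c1): row 2 has {i,j,k,l,n}; column 1 has {i,j,k,l,n} → m.

l n m i j k / m l k n i j / k i n j l m / j m l k n i / n j i m k l / i k j l m n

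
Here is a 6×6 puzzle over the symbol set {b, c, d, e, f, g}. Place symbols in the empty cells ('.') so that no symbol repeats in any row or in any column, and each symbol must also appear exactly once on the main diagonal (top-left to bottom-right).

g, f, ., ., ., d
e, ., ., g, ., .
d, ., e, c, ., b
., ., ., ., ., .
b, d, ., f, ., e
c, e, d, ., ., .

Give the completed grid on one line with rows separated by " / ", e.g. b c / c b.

g f c e b d / e b f g d c / d g e c f b / f c b d e g / b d g f c e / c e d b g f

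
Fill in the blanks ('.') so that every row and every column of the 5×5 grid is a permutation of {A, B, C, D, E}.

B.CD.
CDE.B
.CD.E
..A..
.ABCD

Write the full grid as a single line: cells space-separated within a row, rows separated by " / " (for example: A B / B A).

B E C D A / C D E A B / A C D B E / D B A E C / E A B C D

(r1,c2) = E
(r1,c5) = A
(r2,c4) = A
(r3,c1) = A
(r3,c4) = B
(r4,c2) = B
(r4,c4) = E
(r4,c5) = C
(r5,c1) = E
(r4,c1) = D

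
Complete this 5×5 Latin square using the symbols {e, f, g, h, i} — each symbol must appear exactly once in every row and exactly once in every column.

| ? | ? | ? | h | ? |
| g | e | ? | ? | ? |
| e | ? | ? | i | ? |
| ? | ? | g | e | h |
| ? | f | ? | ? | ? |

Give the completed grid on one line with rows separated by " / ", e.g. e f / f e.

i g e h f / g e h f i / e h f i g / f i g e h / h f i g e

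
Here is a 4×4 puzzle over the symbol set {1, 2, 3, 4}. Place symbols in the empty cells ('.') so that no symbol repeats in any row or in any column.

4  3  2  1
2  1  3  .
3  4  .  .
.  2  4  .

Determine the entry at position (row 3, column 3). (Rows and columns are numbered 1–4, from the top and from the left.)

1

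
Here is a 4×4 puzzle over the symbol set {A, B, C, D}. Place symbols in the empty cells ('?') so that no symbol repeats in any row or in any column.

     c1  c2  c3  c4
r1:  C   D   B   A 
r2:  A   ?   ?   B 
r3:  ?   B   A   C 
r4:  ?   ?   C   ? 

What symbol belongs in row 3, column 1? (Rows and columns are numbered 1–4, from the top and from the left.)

D

row 2 has {A,B}; column 2 has {B,D} — only C is left for (r2,c2).
row 2 has {A,B,C}; column 3 has {A,B,C} — only D is left for (r2,c3).
row 3 has {A,B,C}; column 1 has {A,C} — only D is left for (r3,c1).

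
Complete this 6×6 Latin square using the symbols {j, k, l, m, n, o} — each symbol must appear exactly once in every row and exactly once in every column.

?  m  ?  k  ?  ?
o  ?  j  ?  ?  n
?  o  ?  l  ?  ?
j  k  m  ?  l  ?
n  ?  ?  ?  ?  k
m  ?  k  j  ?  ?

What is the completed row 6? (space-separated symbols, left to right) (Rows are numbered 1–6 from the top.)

(r1,c1) = l
(r2,c2) = l
(r2,c4) = m
(r2,c5) = k
(r3,c1) = k
(r3,c3) = n
(r4,c6) = o
(r5,c2) = j
(r5,c4) = o
(r5,c5) = m
(r6,c2) = n
(r6,c5) = o
(r6,c6) = l

m n k j o l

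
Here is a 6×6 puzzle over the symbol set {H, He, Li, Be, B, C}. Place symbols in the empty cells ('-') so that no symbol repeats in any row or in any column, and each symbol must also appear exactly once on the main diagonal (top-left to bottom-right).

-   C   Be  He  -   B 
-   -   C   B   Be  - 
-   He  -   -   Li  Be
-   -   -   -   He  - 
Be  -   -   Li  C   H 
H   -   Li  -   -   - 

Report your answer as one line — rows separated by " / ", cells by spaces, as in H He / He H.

Cell (r1,c1): row 1 has {He,Be,B,C}; column 1 has {H,Be}; the diagonal has {C} → Li.
Cell (r1,c5): row 1 has {He,Li,Be,B,C}; column 5 has {He,Li,Be,C} → H.
Cell (r2,c1): row 2 has {Be,B,C}; column 1 has {H,Li,Be} → He.
Cell (r2,c2): row 2 has {He,Be,B,C}; column 2 has {He,C}; the diagonal has {Li,C} → H.
Cell (r2,c6): row 2 has {H,He,Be,B,C}; column 6 has {H,Be,B} → Li.
Cell (r3,c3): row 3 has {He,Li,Be}; column 3 has {Li,Be,C}; the diagonal has {H,Li,C} → B.
Cell (r4,c3): row 4 has {He}; column 3 has {Li,Be,B,C} → H.
Cell (r4,c4): row 4 has {H,He}; column 4 has {He,Li,B}; the diagonal has {H,Li,B,C} → Be.
Cell (r4,c6): row 4 has {H,He,Be}; column 6 has {H,Li,Be,B} → C.
Cell (r5,c2): row 5 has {H,Li,Be,C}; column 2 has {H,He,C} → B.
Cell (r5,c3): row 5 has {H,Li,Be,B,C}; column 3 has {H,Li,Be,B,C} → He.
Cell (r6,c2): row 6 has {H,Li}; column 2 has {H,He,B,C} → Be.
Cell (r6,c4): row 6 has {H,Li,Be}; column 4 has {He,Li,Be,B} → C.
Cell (r6,c5): row 6 has {H,Li,Be,C}; column 5 has {H,He,Li,Be,C} → B.
Cell (r6,c6): row 6 has {H,Li,Be,B,C}; column 6 has {H,Li,Be,B,C}; the diagonal has {H,Li,Be,B,C} → He.
Cell (r3,c1): row 3 has {He,Li,Be,B}; column 1 has {H,He,Li,Be} → C.
Cell (r3,c4): row 3 has {He,Li,Be,B,C}; column 4 has {He,Li,Be,B,C} → H.
Cell (r4,c1): row 4 has {H,He,Be,C}; column 1 has {H,He,Li,Be,C} → B.
Cell (r4,c2): row 4 has {H,He,Be,B,C}; column 2 has {H,He,Be,B,C} → Li.

Li C Be He H B / He H C B Be Li / C He B H Li Be / B Li H Be He C / Be B He Li C H / H Be Li C B He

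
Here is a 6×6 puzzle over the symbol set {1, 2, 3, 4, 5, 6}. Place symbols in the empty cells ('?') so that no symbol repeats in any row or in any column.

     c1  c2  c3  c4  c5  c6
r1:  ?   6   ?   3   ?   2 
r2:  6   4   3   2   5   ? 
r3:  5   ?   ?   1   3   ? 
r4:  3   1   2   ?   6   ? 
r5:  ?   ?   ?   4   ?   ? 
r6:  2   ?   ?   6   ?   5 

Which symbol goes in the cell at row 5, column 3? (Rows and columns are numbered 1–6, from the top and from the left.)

Cell (r2,c6): row 2 has {2,3,4,5,6}; column 6 has {2,5} → 1.
Cell (r3,c2): row 3 has {1,3,5}; column 2 has {1,4,6} → 2.
Cell (r4,c4): row 4 has {1,2,3,6}; column 4 has {1,2,3,4,6} → 5.
Cell (r4,c6): row 4 has {1,2,3,5,6}; column 6 has {1,2,5} → 4.
Cell (r5,c1): row 5 has {4}; column 1 has {2,3,5,6} → 1.
Cell (r5,c5): row 5 has {1,4}; column 5 has {3,5,6} → 2.
Cell (r6,c2): row 6 has {2,5,6}; column 2 has {1,2,4,6} → 3.
Cell (r1,c1): row 1 has {2,3,6}; column 1 has {1,2,3,5,6} → 4.
Cell (r1,c5): row 1 has {2,3,4,6}; column 5 has {2,3,5,6} → 1.
Cell (r3,c6): row 3 has {1,2,3,5}; column 6 has {1,2,4,5} → 6.
Cell (r5,c2): row 5 has {1,2,4}; column 2 has {1,2,3,4,6} → 5.
Cell (r5,c3): row 5 has {1,2,4,5}; column 3 has {2,3} → 6.

6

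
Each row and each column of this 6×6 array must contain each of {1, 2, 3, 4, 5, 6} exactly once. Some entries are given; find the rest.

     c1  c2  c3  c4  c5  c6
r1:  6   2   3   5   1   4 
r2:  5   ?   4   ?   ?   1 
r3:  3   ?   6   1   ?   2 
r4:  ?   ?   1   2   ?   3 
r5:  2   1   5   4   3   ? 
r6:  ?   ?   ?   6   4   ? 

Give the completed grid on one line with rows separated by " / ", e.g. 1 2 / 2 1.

Cell (r2,c4): row 2 has {1,4,5}; column 4 has {1,2,4,5,6} → 3.
Cell (r3,c5): row 3 has {1,2,3,6}; column 5 has {1,3,4} → 5.
Cell (r4,c1): row 4 has {1,2,3}; column 1 has {2,3,5,6} → 4.
Cell (r4,c5): row 4 has {1,2,3,4}; column 5 has {1,3,4,5} → 6.
Cell (r5,c6): row 5 has {1,2,3,4,5}; column 6 has {1,2,3,4} → 6.
Cell (r6,c1): row 6 has {4,6}; column 1 has {2,3,4,5,6} → 1.
Cell (r6,c3): row 6 has {1,4,6}; column 3 has {1,3,4,5,6} → 2.
Cell (r6,c6): row 6 has {1,2,4,6}; column 6 has {1,2,3,4,6} → 5.
Cell (r2,c2): row 2 has {1,3,4,5}; column 2 has {1,2} → 6.
Cell (r2,c5): row 2 has {1,3,4,5,6}; column 5 has {1,3,4,5,6} → 2.
Cell (r3,c2): row 3 has {1,2,3,5,6}; column 2 has {1,2,6} → 4.
Cell (r4,c2): row 4 has {1,2,3,4,6}; column 2 has {1,2,4,6} → 5.
Cell (r6,c2): row 6 has {1,2,4,5,6}; column 2 has {1,2,4,5,6} → 3.

6 2 3 5 1 4 / 5 6 4 3 2 1 / 3 4 6 1 5 2 / 4 5 1 2 6 3 / 2 1 5 4 3 6 / 1 3 2 6 4 5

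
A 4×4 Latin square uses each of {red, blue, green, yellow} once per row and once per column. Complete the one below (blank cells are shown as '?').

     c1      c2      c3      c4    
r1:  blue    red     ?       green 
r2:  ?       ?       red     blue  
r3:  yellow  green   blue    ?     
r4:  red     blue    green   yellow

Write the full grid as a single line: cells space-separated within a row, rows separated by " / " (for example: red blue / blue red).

blue red yellow green / green yellow red blue / yellow green blue red / red blue green yellow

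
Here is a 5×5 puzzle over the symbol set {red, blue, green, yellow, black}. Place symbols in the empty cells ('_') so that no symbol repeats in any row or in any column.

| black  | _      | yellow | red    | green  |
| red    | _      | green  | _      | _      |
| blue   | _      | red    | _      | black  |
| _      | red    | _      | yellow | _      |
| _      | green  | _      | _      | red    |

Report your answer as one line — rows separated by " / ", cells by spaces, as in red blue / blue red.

At row 1, column 2: row 1 has {red,green,yellow,black}; column 2 has {red,green}; that leaves blue.
At row 3, column 2: row 3 has {red,blue,black}; column 2 has {red,blue,green}; that leaves yellow.
At row 3, column 4: row 3 has {red,blue,yellow,black}; column 4 has {red,yellow}; that leaves green.
At row 4, column 1: row 4 has {red,yellow}; column 1 has {red,blue,black}; that leaves green.
At row 4, column 5: row 4 has {red,green,yellow}; column 5 has {red,green,black}; that leaves blue.
At row 5, column 1: row 5 has {red,green}; column 1 has {red,blue,green,black}; that leaves yellow.
At row 2, column 2: row 2 has {red,green}; column 2 has {red,blue,green,yellow}; that leaves black.
At row 2, column 4: row 2 has {red,green,black}; column 4 has {red,green,yellow}; that leaves blue.
At row 2, column 5: row 2 has {red,blue,green,black}; column 5 has {red,blue,green,black}; that leaves yellow.
At row 4, column 3: row 4 has {red,blue,green,yellow}; column 3 has {red,green,yellow}; that leaves black.
At row 5, column 3: row 5 has {red,green,yellow}; column 3 has {red,green,yellow,black}; that leaves blue.
At row 5, column 4: row 5 has {red,blue,green,yellow}; column 4 has {red,blue,green,yellow}; that leaves black.

black blue yellow red green / red black green blue yellow / blue yellow red green black / green red black yellow blue / yellow green blue black red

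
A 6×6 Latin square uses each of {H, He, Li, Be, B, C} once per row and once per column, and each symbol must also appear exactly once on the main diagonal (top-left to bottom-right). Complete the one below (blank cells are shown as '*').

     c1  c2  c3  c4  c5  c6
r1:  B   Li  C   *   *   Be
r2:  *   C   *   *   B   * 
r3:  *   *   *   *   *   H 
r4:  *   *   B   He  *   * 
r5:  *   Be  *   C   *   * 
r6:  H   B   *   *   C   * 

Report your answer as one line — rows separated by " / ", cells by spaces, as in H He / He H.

(r1,c4) = H
(r1,c5) = He
(r3,c2) = He
(r4,c2) = H
(r6,c6) = Li
(r2,c6) = He
(r3,c3) = Be
(r3,c5) = Li
(r4,c5) = Be
(r4,c6) = C
(r5,c5) = H
(r5,c6) = B
(r6,c3) = He
(r6,c4) = Be
(r2,c4) = Li
(r3,c1) = C
(r3,c4) = B
(r4,c1) = Li
(r5,c1) = He
(r5,c3) = Li
(r2,c1) = Be
(r2,c3) = H

B Li C H He Be / Be C H Li B He / C He Be B Li H / Li H B He Be C / He Be Li C H B / H B He Be C Li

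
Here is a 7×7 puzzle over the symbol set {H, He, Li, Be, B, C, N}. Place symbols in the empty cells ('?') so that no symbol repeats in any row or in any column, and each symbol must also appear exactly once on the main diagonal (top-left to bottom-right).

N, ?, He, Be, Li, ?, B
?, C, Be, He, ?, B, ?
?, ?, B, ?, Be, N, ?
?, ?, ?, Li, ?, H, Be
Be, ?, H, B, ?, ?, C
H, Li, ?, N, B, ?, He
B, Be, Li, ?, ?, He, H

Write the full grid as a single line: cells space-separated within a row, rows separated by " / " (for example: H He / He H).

N H He Be Li C B / Li C Be He H B N / C He B H Be N Li / He B N Li C H Be / Be N H B He Li C / H Li C N B Be He / B Be Li C N He H

Cell (r1,c2): row 1 has {He,Li,Be,B,N}; column 2 has {Li,Be,C} → H.
Cell (r1,c6): row 1 has {H,He,Li,Be,B,N}; column 6 has {H,He,B,N} → C.
Cell (r2,c1): row 2 has {He,Be,B,C}; column 1 has {H,Be,B,N} → Li.
Cell (r2,c7): row 2 has {He,Li,Be,B,C}; column 7 has {H,He,Be,B,C} → N.
Cell (r3,c2): row 3 has {Be,B,N}; column 2 has {H,Li,Be,C} → He.
Cell (r3,c7): row 3 has {He,Be,B,N}; column 7 has {H,He,Be,B,C,N} → Li.
Cell (r5,c2): row 5 has {H,Be,B,C}; column 2 has {H,He,Li,Be,C} → N.
Cell (r5,c5): row 5 has {H,Be,B,C,N}; column 5 has {Li,Be,B}; the diagonal has {H,Li,B,C,N} → He.
Cell (r5,c6): row 5 has {H,He,Be,B,C,N}; column 6 has {H,He,B,C,N} → Li.
Cell (r6,c3): row 6 has {H,He,Li,B,N}; column 3 has {H,He,Li,Be,B} → C.
Cell (r6,c6): row 6 has {H,He,Li,B,C,N}; column 6 has {H,He,Li,B,C,N}; the diagonal has {H,He,Li,B,C,N} → Be.
Cell (r7,c4): row 7 has {H,He,Li,Be,B}; column 4 has {He,Li,Be,B,N} → C.
Cell (r7,c5): row 7 has {H,He,Li,Be,B,C}; column 5 has {He,Li,Be,B} → N.
Cell (r2,c5): row 2 has {He,Li,Be,B,C,N}; column 5 has {He,Li,Be,B,N} → H.
Cell (r3,c1): row 3 has {He,Li,Be,B,N}; column 1 has {H,Li,Be,B,N} → C.
Cell (r3,c4): row 3 has {He,Li,Be,B,C,N}; column 4 has {He,Li,Be,B,C,N} → H.
Cell (r4,c1): row 4 has {H,Li,Be}; column 1 has {H,Li,Be,B,C,N} → He.
Cell (r4,c2): row 4 has {H,He,Li,Be}; column 2 has {H,He,Li,Be,C,N} → B.
Cell (r4,c3): row 4 has {H,He,Li,Be,B}; column 3 has {H,He,Li,Be,B,C} → N.
Cell (r4,c5): row 4 has {H,He,Li,Be,B,N}; column 5 has {H,He,Li,Be,B,N} → C.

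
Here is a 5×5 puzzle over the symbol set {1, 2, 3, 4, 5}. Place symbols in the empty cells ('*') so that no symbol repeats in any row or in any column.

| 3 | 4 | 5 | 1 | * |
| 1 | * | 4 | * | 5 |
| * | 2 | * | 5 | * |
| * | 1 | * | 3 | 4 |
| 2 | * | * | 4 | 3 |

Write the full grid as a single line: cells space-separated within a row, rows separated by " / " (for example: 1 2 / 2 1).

At row 1, column 5: row 1 has {1,3,4,5}; column 5 has {3,4,5}; that leaves 2.
At row 2, column 2: row 2 has {1,4,5}; column 2 has {1,2,4}; that leaves 3.
At row 2, column 4: row 2 has {1,3,4,5}; column 4 has {1,3,4,5}; that leaves 2.
At row 3, column 1: row 3 has {2,5}; column 1 has {1,2,3}; that leaves 4.
At row 3, column 5: row 3 has {2,4,5}; column 5 has {2,3,4,5}; that leaves 1.
At row 4, column 1: row 4 has {1,3,4}; column 1 has {1,2,3,4}; that leaves 5.
At row 4, column 3: row 4 has {1,3,4,5}; column 3 has {4,5}; that leaves 2.
At row 5, column 2: row 5 has {2,3,4}; column 2 has {1,2,3,4}; that leaves 5.
At row 5, column 3: row 5 has {2,3,4,5}; column 3 has {2,4,5}; that leaves 1.
At row 3, column 3: row 3 has {1,2,4,5}; column 3 has {1,2,4,5}; that leaves 3.

3 4 5 1 2 / 1 3 4 2 5 / 4 2 3 5 1 / 5 1 2 3 4 / 2 5 1 4 3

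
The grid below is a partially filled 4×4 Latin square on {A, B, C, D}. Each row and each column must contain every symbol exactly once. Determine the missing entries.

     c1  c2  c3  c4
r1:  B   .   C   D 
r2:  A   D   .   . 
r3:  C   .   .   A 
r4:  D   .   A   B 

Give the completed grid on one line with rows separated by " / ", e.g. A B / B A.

(r1,c2): row 1 has {B,C,D}; column 2 has {D}, so it must be A.
(r2,c3): row 2 has {A,D}; column 3 has {A,C}, so it must be B.
(r2,c4): row 2 has {A,B,D}; column 4 has {A,B,D}, so it must be C.
(r3,c2): row 3 has {A,C}; column 2 has {A,D}, so it must be B.
(r3,c3): row 3 has {A,B,C}; column 3 has {A,B,C}, so it must be D.
(r4,c2): row 4 has {A,B,D}; column 2 has {A,B,D}, so it must be C.

B A C D / A D B C / C B D A / D C A B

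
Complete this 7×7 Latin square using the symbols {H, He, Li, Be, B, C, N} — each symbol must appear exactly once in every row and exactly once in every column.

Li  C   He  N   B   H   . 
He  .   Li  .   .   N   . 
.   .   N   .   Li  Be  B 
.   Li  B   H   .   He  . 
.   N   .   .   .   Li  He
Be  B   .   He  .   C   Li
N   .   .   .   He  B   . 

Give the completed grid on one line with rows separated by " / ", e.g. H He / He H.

(r1,c7) = Be
(r3,c4) = C
(r4,c1) = C
(r4,c7) = N
(r6,c3) = H
(r6,c5) = N
(r3,c1) = H
(r3,c2) = He
(r4,c5) = Be
(r5,c1) = B
(r5,c4) = Be
(r7,c4) = Li
(r2,c4) = B
(r5,c3) = C
(r5,c5) = H
(r7,c3) = Be
(r2,c5) = C
(r2,c7) = H
(r7,c2) = H
(r7,c7) = C
(r2,c2) = Be

Li C He N B H Be / He Be Li B C N H / H He N C Li Be B / C Li B H Be He N / B N C Be H Li He / Be B H He N C Li / N H Be Li He B C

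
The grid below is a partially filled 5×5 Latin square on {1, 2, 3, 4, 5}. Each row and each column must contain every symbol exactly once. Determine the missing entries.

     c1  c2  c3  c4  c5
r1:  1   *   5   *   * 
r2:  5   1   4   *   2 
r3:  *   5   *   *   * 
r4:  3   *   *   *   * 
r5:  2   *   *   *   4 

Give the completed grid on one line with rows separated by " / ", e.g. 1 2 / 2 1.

1 2 5 4 3 / 5 1 4 3 2 / 4 5 3 2 1 / 3 4 2 1 5 / 2 3 1 5 4

Cell (r1,c5): row 1 has {1,5}; column 5 has {2,4} → 3.
Cell (r2,c4): row 2 has {1,2,4,5}; column 4 is empty so far → 3.
Cell (r3,c1): row 3 has {5}; column 1 has {1,2,3,5} → 4.
Cell (r3,c5): row 3 has {4,5}; column 5 has {2,3,4} → 1.
Cell (r4,c5): row 4 has {3}; column 5 has {1,2,3,4} → 5.
Cell (r5,c2): row 5 has {2,4}; column 2 has {1,5} → 3.
Cell (r5,c3): row 5 has {2,3,4}; column 3 has {4,5} → 1.
Cell (r5,c4): row 5 has {1,2,3,4}; column 4 has {3} → 5.
Cell (r3,c4): row 3 has {1,4,5}; column 4 has {3,5} → 2.
Cell (r4,c3): row 4 has {3,5}; column 3 has {1,4,5} → 2.
Cell (r1,c4): row 1 has {1,3,5}; column 4 has {2,3,5} → 4.
Cell (r3,c3): row 3 has {1,2,4,5}; column 3 has {1,2,4,5} → 3.
Cell (r4,c2): row 4 has {2,3,5}; column 2 has {1,3,5} → 4.
Cell (r4,c4): row 4 has {2,3,4,5}; column 4 has {2,3,4,5} → 1.
Cell (r1,c2): row 1 has {1,3,4,5}; column 2 has {1,3,4,5} → 2.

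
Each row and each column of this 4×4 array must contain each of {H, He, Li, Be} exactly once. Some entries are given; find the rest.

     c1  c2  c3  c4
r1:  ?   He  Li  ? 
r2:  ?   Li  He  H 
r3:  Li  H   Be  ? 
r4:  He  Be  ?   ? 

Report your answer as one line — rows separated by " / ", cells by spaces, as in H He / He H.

H He Li Be / Be Li He H / Li H Be He / He Be H Li

(r1,c4) = Be
(r2,c1) = Be
(r3,c4) = He
(r4,c3) = H
(r4,c4) = Li
(r1,c1) = H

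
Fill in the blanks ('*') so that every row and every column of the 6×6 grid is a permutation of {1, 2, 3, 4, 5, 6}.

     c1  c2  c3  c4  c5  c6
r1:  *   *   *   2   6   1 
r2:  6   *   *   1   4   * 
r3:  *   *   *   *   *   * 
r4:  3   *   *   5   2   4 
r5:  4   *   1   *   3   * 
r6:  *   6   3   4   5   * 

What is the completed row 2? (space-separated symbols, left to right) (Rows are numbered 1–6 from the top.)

6 5 2 1 4 3

At row 1, column 1: row 1 has {1,2,6}; column 1 has {3,4,6}; that leaves 5.
At row 1, column 3: row 1 has {1,2,5,6}; column 3 has {1,3}; that leaves 4.
At row 3, column 5: row 3 is empty so far; column 5 has {2,3,4,5,6}; that leaves 1.
At row 4, column 2: row 4 has {2,3,4,5}; column 2 has {6}; that leaves 1.
At row 4, column 3: row 4 has {1,2,3,4,5}; column 3 has {1,3,4}; that leaves 6.
At row 5, column 4: row 5 has {1,3,4}; column 4 has {1,2,4,5}; that leaves 6.
At row 6, column 6: row 6 has {3,4,5,6}; column 6 has {1,4}; that leaves 2.
At row 1, column 2: row 1 has {1,2,4,5,6}; column 2 has {1,6}; that leaves 3.
At row 3, column 1: row 3 has {1}; column 1 has {3,4,5,6}; that leaves 2.
At row 3, column 3: row 3 has {1,2}; column 3 has {1,3,4,6}; that leaves 5.
At row 3, column 4: row 3 has {1,2,5}; column 4 has {1,2,4,5,6}; that leaves 3.
At row 3, column 6: row 3 has {1,2,3,5}; column 6 has {1,2,4}; that leaves 6.
At row 5, column 6: row 5 has {1,3,4,6}; column 6 has {1,2,4,6}; that leaves 5.
At row 6, column 1: row 6 has {2,3,4,5,6}; column 1 has {2,3,4,5,6}; that leaves 1.
At row 2, column 3: row 2 has {1,4,6}; column 3 has {1,3,4,5,6}; that leaves 2.
At row 2, column 6: row 2 has {1,2,4,6}; column 6 has {1,2,4,5,6}; that leaves 3.
At row 3, column 2: row 3 has {1,2,3,5,6}; column 2 has {1,3,6}; that leaves 4.
At row 5, column 2: row 5 has {1,3,4,5,6}; column 2 has {1,3,4,6}; that leaves 2.
At row 2, column 2: row 2 has {1,2,3,4,6}; column 2 has {1,2,3,4,6}; that leaves 5.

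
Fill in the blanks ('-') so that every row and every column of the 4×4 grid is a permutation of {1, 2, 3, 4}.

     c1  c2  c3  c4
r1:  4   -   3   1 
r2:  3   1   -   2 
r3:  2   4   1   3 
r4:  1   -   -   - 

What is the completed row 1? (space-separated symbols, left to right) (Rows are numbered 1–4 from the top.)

4 2 3 1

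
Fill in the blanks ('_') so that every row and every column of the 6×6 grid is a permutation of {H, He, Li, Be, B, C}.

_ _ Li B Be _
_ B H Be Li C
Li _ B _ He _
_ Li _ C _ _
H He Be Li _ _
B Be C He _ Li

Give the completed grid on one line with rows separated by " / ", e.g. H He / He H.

Cell (r2,c1): row 2 has {H,Li,Be,B,C}; column 1 has {H,Li,B} → He.
Cell (r3,c4): row 3 has {He,Li,B}; column 4 has {He,Li,Be,B,C} → H.
Cell (r3,c6): row 3 has {H,He,Li,B}; column 6 has {Li,C} → Be.
Cell (r4,c1): row 4 has {Li,C}; column 1 has {H,He,Li,B} → Be.
Cell (r4,c3): row 4 has {Li,Be,C}; column 3 has {H,Li,Be,B,C} → He.
Cell (r5,c6): row 5 has {H,He,Li,Be}; column 6 has {Li,Be,C} → B.
Cell (r6,c5): row 6 has {He,Li,Be,B,C}; column 5 has {He,Li,Be} → H.
Cell (r1,c1): row 1 has {Li,Be,B}; column 1 has {H,He,Li,Be,B} → C.
Cell (r1,c2): row 1 has {Li,Be,B,C}; column 2 has {He,Li,Be,B} → H.
Cell (r1,c6): row 1 has {H,Li,Be,B,C}; column 6 has {Li,Be,B,C} → He.
Cell (r3,c2): row 3 has {H,He,Li,Be,B}; column 2 has {H,He,Li,Be,B} → C.
Cell (r4,c5): row 4 has {He,Li,Be,C}; column 5 has {H,He,Li,Be} → B.
Cell (r4,c6): row 4 has {He,Li,Be,B,C}; column 6 has {He,Li,Be,B,C} → H.
Cell (r5,c5): row 5 has {H,He,Li,Be,B}; column 5 has {H,He,Li,Be,B} → C.

C H Li B Be He / He B H Be Li C / Li C B H He Be / Be Li He C B H / H He Be Li C B / B Be C He H Li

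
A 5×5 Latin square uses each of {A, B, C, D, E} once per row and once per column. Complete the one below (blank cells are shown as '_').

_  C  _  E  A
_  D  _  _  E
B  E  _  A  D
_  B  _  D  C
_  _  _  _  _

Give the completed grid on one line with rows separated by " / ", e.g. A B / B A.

(r1,c1) = D
(r1,c3) = B
(r3,c3) = C
(r5,c2) = A
(r5,c5) = B
(r2,c3) = A
(r4,c3) = E
(r5,c3) = D
(r5,c4) = C
(r2,c1) = C
(r2,c4) = B
(r4,c1) = A
(r5,c1) = E

D C B E A / C D A B E / B E C A D / A B E D C / E A D C B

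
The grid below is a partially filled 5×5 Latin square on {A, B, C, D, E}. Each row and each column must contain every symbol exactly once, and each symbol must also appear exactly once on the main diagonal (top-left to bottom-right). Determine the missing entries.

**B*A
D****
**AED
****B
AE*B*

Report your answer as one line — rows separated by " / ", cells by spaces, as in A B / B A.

E D B C A / D B C A E / B C A E D / C A E D B / A E D B C

At row 5, column 5: row 5 has {A,B,E}; column 5 has {A,B,D}; the diagonal has {A}; that leaves C.
At row 1, column 1: row 1 has {A,B}; column 1 has {A,D}; the diagonal has {A,C}; that leaves E.
At row 2, column 2: row 2 has {D}; column 2 has {E}; the diagonal has {A,C,E}; that leaves B.
At row 2, column 5: row 2 has {B,D}; column 5 has {A,B,C,D}; that leaves E.
At row 3, column 2: row 3 has {A,D,E}; column 2 has {B,E}; that leaves C.
At row 4, column 1: row 4 has {B}; column 1 has {A,D,E}; that leaves C.
At row 4, column 4: row 4 has {B,C}; column 4 has {B,E}; the diagonal has {A,B,C,E}; that leaves D.
At row 5, column 3: row 5 has {A,B,C,E}; column 3 has {A,B}; that leaves D.
At row 1, column 2: row 1 has {A,B,E}; column 2 has {B,C,E}; that leaves D.
At row 1, column 4: row 1 has {A,B,D,E}; column 4 has {B,D,E}; that leaves C.
At row 2, column 3: row 2 has {B,D,E}; column 3 has {A,B,D}; that leaves C.
At row 2, column 4: row 2 has {B,C,D,E}; column 4 has {B,C,D,E}; that leaves A.
At row 3, column 1: row 3 has {A,C,D,E}; column 1 has {A,C,D,E}; that leaves B.
At row 4, column 2: row 4 has {B,C,D}; column 2 has {B,C,D,E}; that leaves A.
At row 4, column 3: row 4 has {A,B,C,D}; column 3 has {A,B,C,D}; that leaves E.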